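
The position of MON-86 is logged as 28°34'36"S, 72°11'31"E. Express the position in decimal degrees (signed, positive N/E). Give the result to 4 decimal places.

-28.5767°, +72.1919°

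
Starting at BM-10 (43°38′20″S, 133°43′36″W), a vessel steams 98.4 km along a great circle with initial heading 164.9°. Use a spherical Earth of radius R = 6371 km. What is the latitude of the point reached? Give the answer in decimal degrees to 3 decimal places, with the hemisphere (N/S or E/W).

BM-10: φ = -43.63889°, λ = -133.72667°
δ = d/R = 98.4/6371 = 0.015445 rad
φ₂ = arcsin(sin φ₁ cos δ + cos φ₁ sin δ cos θ)
   = arcsin(-0.69011·0.99988 + 0.72370·0.01544·-0.96547) = -44.49282°
λ₂ = λ₁ + atan2(sin θ sin δ cos φ₁, cos δ − sin φ₁ sin φ₂) = -133.40351°

44.493°S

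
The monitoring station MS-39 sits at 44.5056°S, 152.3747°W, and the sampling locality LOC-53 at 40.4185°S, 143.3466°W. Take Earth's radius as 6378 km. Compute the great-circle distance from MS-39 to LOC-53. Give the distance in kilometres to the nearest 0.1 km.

869.1 km

Δφ = 4.0871°,  Δλ = 9.0281°
a = sin²(Δφ/2) + cos φ₁ cos φ₂ sin²(Δλ/2) = 0.004635
c = 2·arcsin(√a) = 0.136265 rad = 7.8074°
d = R·c = 6378 × 0.136265 = 869.1 km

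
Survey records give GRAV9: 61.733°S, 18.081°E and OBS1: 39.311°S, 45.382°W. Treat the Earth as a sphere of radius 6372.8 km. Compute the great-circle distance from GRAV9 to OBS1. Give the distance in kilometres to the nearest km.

Δφ = 22.4220°,  Δλ = -63.4630°
a = sin²(Δφ/2) + cos φ₁ cos φ₂ sin²(Δλ/2) = 0.139156
c = 2·arcsin(√a) = 0.764559 rad = 43.8060°
d = R·c = 6372.8 × 0.764559 = 4872.4 km

4872 km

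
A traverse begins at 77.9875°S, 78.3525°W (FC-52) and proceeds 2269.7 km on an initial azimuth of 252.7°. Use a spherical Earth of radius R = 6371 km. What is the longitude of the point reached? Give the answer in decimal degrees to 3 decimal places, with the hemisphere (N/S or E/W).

δ = d/R = 2269.7/6371 = 0.356255 rad
φ₂ = arcsin(sin φ₁ cos δ + cos φ₁ sin δ cos θ)
   = arcsin(-0.97810·0.93721 + 0.20813·0.34877·-0.29737) = -69.76341°
λ₂ = λ₁ + atan2(sin θ sin δ cos φ₁, cos δ − sin φ₁ sin φ₂) = -152.65018°

152.650°W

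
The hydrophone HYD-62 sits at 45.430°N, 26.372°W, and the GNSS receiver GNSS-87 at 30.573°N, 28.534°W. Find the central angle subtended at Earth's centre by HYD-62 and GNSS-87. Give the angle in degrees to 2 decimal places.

14.95°

Δφ = -14.8570°,  Δλ = -2.1620°
a = sin²(Δφ/2) + cos φ₁ cos φ₂ sin²(Δλ/2) = 0.016931
c = 2·arcsin(√a) = 0.260976 rad = 14.9528°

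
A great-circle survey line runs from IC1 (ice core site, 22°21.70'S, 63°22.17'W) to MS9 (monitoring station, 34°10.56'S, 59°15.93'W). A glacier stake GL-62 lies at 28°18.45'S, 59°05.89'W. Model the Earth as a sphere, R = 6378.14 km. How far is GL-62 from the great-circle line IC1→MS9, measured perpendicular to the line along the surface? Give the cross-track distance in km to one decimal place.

217.4 km

IC1: φ = -22.36167°, λ = -63.36950°
MS9: φ = -34.17600°, λ = -59.26550°
GL-62: φ = -28.30750°, λ = -59.09817°
δ₁₃ = central angle IC1→GL-62 = 0.123701 rad  (haversine)
θ₁₃ = bearing IC1→GL-62 = 147.897°,  θ₁₂ = bearing IC1→MS9 = 163.931°
dₓₜ = R·arcsin(sin δ₁₃ · sin(θ₁₃ − θ₁₂)) = 6378.14·arcsin(0.12339·sin(-16.034°)) = -217.413 km
|dₓₜ| = 217.413 km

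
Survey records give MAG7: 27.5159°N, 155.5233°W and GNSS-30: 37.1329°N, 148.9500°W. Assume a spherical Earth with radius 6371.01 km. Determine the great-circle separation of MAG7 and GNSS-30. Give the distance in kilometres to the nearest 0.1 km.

1234.1 km

Δφ = 9.6170°,  Δλ = 6.5733°
a = sin²(Δφ/2) + cos φ₁ cos φ₂ sin²(Δλ/2) = 0.009351
c = 2·arcsin(√a) = 0.193701 rad = 11.0983°
d = R·c = 6371.01 × 0.193701 = 1234.1 km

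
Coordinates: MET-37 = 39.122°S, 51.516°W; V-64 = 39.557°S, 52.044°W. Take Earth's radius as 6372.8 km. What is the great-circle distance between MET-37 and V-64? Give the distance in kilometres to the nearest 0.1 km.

66.4 km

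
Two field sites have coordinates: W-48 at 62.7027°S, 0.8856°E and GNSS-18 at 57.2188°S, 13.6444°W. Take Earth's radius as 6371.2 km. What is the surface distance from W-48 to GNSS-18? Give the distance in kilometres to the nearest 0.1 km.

Δφ = 5.4839°,  Δλ = -14.5300°
a = sin²(Δφ/2) + cos φ₁ cos φ₂ sin²(Δλ/2) = 0.006259
c = 2·arcsin(√a) = 0.158397 rad = 9.0755°
d = R·c = 6371.2 × 0.158397 = 1009.2 km

1009.2 km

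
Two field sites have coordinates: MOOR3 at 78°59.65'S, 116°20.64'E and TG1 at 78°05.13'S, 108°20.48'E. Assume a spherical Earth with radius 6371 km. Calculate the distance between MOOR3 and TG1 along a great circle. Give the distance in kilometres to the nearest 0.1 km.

MOOR3: φ = -78.99417°, λ = +116.34400°
TG1: φ = -78.08550°, λ = +108.34133°
Δφ = 0.9087°,  Δλ = -8.0027°
a = sin²(Δφ/2) + cos φ₁ cos φ₂ sin²(Δλ/2) = 0.000255
c = 2·arcsin(√a) = 0.031926 rad = 1.8292°
d = R·c = 6371 × 0.031926 = 203.4 km

203.4 km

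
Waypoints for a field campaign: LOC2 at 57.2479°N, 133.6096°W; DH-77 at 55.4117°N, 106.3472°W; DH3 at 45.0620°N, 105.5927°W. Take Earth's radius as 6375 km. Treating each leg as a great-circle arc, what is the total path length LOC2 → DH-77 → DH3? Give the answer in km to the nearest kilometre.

LOC2→DH-77: c = 0.263933 rad, d = 1682.57 km
DH-77→DH3: c = 0.180830 rad, d = 1152.79 km
Total = 1682.57 + 1152.79 = 2835.36 km

2835 km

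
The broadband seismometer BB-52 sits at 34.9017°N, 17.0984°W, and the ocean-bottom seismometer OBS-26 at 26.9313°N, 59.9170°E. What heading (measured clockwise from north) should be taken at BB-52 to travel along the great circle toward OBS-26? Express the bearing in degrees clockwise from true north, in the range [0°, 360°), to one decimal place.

73.5°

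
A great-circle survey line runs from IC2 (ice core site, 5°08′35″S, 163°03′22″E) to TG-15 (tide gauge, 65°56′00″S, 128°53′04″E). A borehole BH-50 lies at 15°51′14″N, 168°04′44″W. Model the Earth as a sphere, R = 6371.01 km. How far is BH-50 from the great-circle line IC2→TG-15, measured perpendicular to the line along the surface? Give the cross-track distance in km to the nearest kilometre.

IC2: φ = -5.14306°, λ = +163.05611°
TG-15: φ = -65.93333°, λ = +128.88444°
BH-50: φ = +15.85389°, λ = -168.07889°
δ₁₃ = central angle IC2→BH-50 = 0.618815 rad  (haversine)
θ₁₃ = bearing IC2→BH-50 = 53.184°,  θ₁₂ = bearing IC2→TG-15 = 194.603°
dₓₜ = R·arcsin(sin δ₁₃ · sin(θ₁₃ − θ₁₂)) = 6371.01·arcsin(0.58007·sin(-141.419°)) = -2358.160 km
|dₓₜ| = 2358.160 km

2358 km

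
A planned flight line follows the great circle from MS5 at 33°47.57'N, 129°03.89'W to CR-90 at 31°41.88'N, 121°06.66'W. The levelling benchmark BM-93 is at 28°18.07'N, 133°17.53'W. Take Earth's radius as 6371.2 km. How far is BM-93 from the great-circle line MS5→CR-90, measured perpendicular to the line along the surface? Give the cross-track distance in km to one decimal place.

MS5: φ = +33.79283°, λ = -129.06483°
CR-90: φ = +31.69800°, λ = -121.11100°
BM-93: φ = +28.30117°, λ = -133.29217°
δ₁₃ = central angle MS5→BM-93 = 0.114785 rad  (haversine)
θ₁₃ = bearing MS5→BM-93 = 214.519°,  θ₁₂ = bearing MS5→CR-90 = 105.206°
dₓₜ = R·arcsin(sin δ₁₃ · sin(θ₁₃ − θ₁₂)) = 6371.2·arcsin(0.11453·sin(109.312°)) = 690.000 km
|dₓₜ| = 690.000 km

690.0 km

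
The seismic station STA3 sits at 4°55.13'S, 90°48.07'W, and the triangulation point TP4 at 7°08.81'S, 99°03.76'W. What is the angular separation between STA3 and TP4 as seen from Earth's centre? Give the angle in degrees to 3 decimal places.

8.512°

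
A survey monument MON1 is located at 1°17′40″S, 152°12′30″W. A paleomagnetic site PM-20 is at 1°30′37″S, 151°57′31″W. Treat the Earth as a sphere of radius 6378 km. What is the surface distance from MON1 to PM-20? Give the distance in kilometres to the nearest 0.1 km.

36.7 km

MON1: φ = -1.29444°, λ = -152.20833°
PM-20: φ = -1.51028°, λ = -151.95861°
Δφ = -0.2158°,  Δλ = 0.2497°
a = sin²(Δφ/2) + cos φ₁ cos φ₂ sin²(Δλ/2) = 0.000008
c = 2·arcsin(√a) = 0.005760 rad = 0.3300°
d = R·c = 6378 × 0.005760 = 36.7 km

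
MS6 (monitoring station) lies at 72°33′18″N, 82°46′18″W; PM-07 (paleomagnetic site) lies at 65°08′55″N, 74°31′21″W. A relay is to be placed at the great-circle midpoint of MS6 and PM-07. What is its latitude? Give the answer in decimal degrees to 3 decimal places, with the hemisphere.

MS6: φ = +72.55500°, λ = -82.77167°
PM-07: φ = +65.14861°, λ = -74.52250°
Bx = cos φ₂ cos Δλ = 0.415918,  By = cos φ₂ sin Δλ = 0.060299
φₘ = atan2(sin φ₁ + sin φ₂, √((cos φ₁ + Bx)² + By²)) = 68.90035°
λₘ = λ₁ + atan2(By, cos φ₁ + Bx) = -77.95582°

68.900°N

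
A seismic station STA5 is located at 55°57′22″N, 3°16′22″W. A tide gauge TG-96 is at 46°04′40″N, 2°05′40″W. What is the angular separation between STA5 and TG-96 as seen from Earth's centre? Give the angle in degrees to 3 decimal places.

STA5: φ = +55.95611°, λ = -3.27278°
TG-96: φ = +46.07778°, λ = -2.09444°
Δφ = -9.8783°,  Δλ = 1.1783°
a = sin²(Δφ/2) + cos φ₁ cos φ₂ sin²(Δλ/2) = 0.007454
c = 2·arcsin(√a) = 0.172887 rad = 9.9057°

9.906°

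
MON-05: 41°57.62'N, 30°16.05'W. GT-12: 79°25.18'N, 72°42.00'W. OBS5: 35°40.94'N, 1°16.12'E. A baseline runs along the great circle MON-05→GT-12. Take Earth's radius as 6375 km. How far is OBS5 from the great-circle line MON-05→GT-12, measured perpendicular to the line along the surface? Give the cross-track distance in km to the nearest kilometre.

2704 km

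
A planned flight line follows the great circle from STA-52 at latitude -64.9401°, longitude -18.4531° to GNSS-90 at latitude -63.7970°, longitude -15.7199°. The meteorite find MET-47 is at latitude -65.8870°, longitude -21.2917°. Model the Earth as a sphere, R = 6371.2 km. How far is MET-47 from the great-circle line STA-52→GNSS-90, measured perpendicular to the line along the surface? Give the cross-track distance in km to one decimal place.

8.2 km

δ₁₃ = central angle STA-52→MET-47 = 0.026416 rad  (haversine)
θ₁₃ = bearing STA-52→MET-47 = 229.995°,  θ₁₂ = bearing STA-52→GNSS-90 = 47.205°
dₓₜ = R·arcsin(sin δ₁₃ · sin(θ₁₃ − θ₁₂)) = 6371.2·arcsin(0.02641·sin(182.790°)) = -8.191 km
|dₓₜ| = 8.191 km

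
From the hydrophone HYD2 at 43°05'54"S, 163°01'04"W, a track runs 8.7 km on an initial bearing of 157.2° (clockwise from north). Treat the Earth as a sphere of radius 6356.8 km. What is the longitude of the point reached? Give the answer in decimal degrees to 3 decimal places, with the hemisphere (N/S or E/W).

HYD2: φ = -43.09833°, λ = -163.01778°
δ = d/R = 8.7/6356.8 = 0.001369 rad
φ₂ = arcsin(sin φ₁ cos δ + cos φ₁ sin δ cos θ)
   = arcsin(-0.68325·1.00000 + 0.73018·0.00137·-0.92186) = -43.17061°
λ₂ = λ₁ + atan2(sin θ sin δ cos φ₁, cos δ − sin φ₁ sin φ₂) = -162.97611°

162.976°W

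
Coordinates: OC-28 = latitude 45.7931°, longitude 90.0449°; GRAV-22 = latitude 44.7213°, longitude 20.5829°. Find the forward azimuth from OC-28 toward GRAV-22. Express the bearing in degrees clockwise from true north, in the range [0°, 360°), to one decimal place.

295.1°

Δλ = -69.4620°
y = sin Δλ · cos φ₂ = -0.665376
x = cos φ₁ sin φ₂ − sin φ₁ cos φ₂ cos Δλ = 0.311939
θ = atan2(y, x) = -64.8821° → 295.1179° (mod 360°)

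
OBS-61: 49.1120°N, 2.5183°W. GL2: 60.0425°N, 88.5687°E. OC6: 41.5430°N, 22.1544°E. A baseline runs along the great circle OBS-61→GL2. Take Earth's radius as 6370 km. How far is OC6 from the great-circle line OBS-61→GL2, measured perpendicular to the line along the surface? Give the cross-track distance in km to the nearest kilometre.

δ₁₃ = central angle OBS-61→OC6 = 0.328399 rad  (haversine)
θ₁₃ = bearing OBS-61→OC6 = 104.373°,  θ₁₂ = bearing OBS-61→GL2 = 41.003°
dₓₜ = R·arcsin(sin δ₁₃ · sin(θ₁₃ − θ₁₂)) = 6370·arcsin(0.32253·sin(63.371°)) = 1863.017 km
|dₓₜ| = 1863.017 km

1863 km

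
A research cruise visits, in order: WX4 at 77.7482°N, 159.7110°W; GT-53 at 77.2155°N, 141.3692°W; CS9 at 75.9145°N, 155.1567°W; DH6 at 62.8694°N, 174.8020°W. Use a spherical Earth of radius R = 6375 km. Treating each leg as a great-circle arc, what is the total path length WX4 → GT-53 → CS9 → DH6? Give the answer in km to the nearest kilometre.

2452 km

WX4→GT-53: c = 0.069712 rad, d = 444.41 km
GT-53→CS9: c = 0.060168 rad, d = 383.57 km
CS9→DH6: c = 0.254725 rad, d = 1623.87 km
Total = 444.41 + 383.57 + 1623.87 = 2451.85 km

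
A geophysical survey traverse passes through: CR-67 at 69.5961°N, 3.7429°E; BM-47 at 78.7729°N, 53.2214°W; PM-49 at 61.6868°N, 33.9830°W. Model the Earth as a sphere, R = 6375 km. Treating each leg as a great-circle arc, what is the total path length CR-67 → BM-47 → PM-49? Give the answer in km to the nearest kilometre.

3901 km

CR-67→BM-47: c = 0.296630 rad, d = 1891.01 km
BM-47→PM-49: c = 0.315287 rad, d = 2009.95 km
Total = 1891.01 + 2009.95 = 3900.97 km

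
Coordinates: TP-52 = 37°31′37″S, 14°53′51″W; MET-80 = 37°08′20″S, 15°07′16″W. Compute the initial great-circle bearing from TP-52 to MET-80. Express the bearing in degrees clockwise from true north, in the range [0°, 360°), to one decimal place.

335.3°

TP-52: φ = -37.52694°, λ = -14.89750°
MET-80: φ = -37.13889°, λ = -15.12111°
Δλ = -0.2236°
y = sin Δλ · cos φ₂ = -0.003111
x = cos φ₁ sin φ₂ − sin φ₁ cos φ₂ cos Δλ = 0.006769
θ = atan2(y, x) = -24.6841° → 335.3159° (mod 360°)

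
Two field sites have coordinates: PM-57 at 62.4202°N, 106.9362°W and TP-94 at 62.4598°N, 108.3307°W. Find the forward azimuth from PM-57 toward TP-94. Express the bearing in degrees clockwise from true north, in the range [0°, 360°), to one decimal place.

Δλ = -1.3945°
y = sin Δλ · cos φ₂ = -0.011252
x = cos φ₁ sin φ₂ − sin φ₁ cos φ₂ cos Δλ = 0.000813
θ = atan2(y, x) = -85.8699° → 274.1301° (mod 360°)

274.1°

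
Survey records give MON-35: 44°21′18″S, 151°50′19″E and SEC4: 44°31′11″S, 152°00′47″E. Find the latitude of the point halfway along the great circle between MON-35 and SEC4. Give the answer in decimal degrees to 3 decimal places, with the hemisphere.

MON-35: φ = -44.35500°, λ = +151.83861°
SEC4: φ = -44.51972°, λ = +152.01306°
Bx = cos φ₂ cos Δλ = 0.713006,  By = cos φ₂ sin Δλ = 0.002171
φₘ = atan2(sin φ₁ + sin φ₂, √((cos φ₁ + Bx)² + By²)) = -44.43739°
λₘ = λ₁ + atan2(By, cos φ₁ + Bx) = 151.92571°

44.437°S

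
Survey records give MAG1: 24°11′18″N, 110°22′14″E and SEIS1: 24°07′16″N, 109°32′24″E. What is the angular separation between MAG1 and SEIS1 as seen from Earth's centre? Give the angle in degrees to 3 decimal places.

MAG1: φ = +24.18833°, λ = +110.37056°
SEIS1: φ = +24.12111°, λ = +109.54000°
Δφ = -0.0672°,  Δλ = -0.8306°
a = sin²(Δφ/2) + cos φ₁ cos φ₂ sin²(Δλ/2) = 0.000044
c = 2·arcsin(√a) = 0.013279 rad = 0.7608°

0.761°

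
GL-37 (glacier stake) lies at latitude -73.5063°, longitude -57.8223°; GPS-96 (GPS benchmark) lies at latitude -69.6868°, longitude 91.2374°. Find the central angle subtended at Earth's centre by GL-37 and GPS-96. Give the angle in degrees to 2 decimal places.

35.44°

Δφ = 3.8195°,  Δλ = 149.0597°
a = sin²(Δφ/2) + cos φ₁ cos φ₂ sin²(Δλ/2) = 0.092658
c = 2·arcsin(√a) = 0.618612 rad = 35.4439°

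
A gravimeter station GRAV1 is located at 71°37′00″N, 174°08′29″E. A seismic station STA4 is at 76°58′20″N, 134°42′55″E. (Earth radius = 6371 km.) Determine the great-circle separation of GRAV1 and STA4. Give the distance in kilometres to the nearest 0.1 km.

1293.6 km

GRAV1: φ = +71.61667°, λ = +174.14139°
STA4: φ = +76.97222°, λ = +134.71528°
Δφ = 5.3556°,  Δλ = -39.4261°
a = sin²(Δφ/2) + cos φ₁ cos φ₂ sin²(Δλ/2) = 0.010271
c = 2·arcsin(√a) = 0.203045 rad = 11.6336°
d = R·c = 6371 × 0.203045 = 1293.6 km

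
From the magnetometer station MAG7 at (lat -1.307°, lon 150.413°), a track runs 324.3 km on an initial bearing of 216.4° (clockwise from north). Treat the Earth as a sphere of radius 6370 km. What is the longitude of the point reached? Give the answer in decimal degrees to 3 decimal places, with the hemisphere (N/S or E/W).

148.679°E

δ = d/R = 324.3/6370 = 0.050911 rad
φ₂ = arcsin(sin φ₁ cos δ + cos φ₁ sin δ cos θ)
   = arcsin(-0.02281·0.99870 + 0.99974·0.05089·-0.80489) = -3.65389°
λ₂ = λ₁ + atan2(sin θ sin δ cos φ₁, cos δ − sin φ₁ sin φ₂) = 148.67898°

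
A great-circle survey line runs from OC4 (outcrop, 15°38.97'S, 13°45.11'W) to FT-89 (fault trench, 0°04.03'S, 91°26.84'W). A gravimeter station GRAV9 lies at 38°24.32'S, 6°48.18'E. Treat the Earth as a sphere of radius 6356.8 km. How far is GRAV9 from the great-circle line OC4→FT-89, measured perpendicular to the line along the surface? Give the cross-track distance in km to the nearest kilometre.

2504 km

OC4: φ = -15.64950°, λ = -13.75183°
FT-89: φ = -0.06717°, λ = -91.44733°
GRAV9: φ = -38.40533°, λ = +6.80300°
δ₁₃ = central angle OC4→GRAV9 = 0.507171 rad  (haversine)
θ₁₃ = bearing OC4→GRAV9 = 145.496°,  θ₁₂ = bearing OC4→FT-89 = 273.301°
dₓₜ = R·arcsin(sin δ₁₃ · sin(θ₁₃ − θ₁₂)) = 6356.8·arcsin(0.48571·sin(-127.806°)) = -2503.678 km
|dₓₜ| = 2503.678 km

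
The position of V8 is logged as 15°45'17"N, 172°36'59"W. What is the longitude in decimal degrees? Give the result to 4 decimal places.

172.6164°W

172° + 36′/60 + 59″/3600 = 172 + 0.60000 + 0.01639 = 172.6164°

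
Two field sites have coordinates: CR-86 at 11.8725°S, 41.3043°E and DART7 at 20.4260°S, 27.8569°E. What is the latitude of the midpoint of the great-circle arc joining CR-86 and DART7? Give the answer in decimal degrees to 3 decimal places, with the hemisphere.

16.255°S

Bx = cos φ₂ cos Δλ = 0.911431,  By = cos φ₂ sin Δλ = -0.217931
φₘ = atan2(sin φ₁ + sin φ₂, √((cos φ₁ + Bx)² + By²)) = -16.25515°
λₘ = λ₁ + atan2(By, cos φ₁ + Bx) = 34.72687°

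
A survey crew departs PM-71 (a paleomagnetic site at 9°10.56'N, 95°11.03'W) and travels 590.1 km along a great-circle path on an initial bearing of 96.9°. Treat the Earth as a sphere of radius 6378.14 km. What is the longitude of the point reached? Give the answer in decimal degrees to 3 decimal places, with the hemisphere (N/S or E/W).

89.863°W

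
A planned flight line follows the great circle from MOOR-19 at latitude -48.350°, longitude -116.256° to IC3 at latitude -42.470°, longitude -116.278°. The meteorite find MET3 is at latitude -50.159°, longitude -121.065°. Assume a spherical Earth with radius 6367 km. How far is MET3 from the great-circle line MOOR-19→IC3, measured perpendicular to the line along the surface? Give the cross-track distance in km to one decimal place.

342.7 km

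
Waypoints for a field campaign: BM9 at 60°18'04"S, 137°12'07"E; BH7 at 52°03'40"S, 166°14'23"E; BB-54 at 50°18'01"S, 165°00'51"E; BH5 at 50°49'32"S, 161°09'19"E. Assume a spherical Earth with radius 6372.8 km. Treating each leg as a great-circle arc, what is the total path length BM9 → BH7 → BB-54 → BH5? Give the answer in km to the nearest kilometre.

BM9: φ = -60.30111°, λ = +137.20194°
BH7: φ = -52.06111°, λ = +166.23972°
BB-54: φ = -50.30028°, λ = +165.01417°
BH5: φ = -50.82556°, λ = +161.15528°
BM9→BH7: c = 0.313087 rad, d = 1995.24 km
BH7→BB-54: c = 0.033529 rad, d = 213.67 km
BB-54→BH5: c = 0.043749 rad, d = 278.80 km
Total = 1995.24 + 213.67 + 278.80 = 2487.72 km

2488 km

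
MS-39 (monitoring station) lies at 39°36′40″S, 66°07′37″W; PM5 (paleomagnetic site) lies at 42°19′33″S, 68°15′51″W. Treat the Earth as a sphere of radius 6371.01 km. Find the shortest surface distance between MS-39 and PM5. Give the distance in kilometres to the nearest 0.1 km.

MS-39: φ = -39.61111°, λ = -66.12694°
PM5: φ = -42.32583°, λ = -68.26417°
Δφ = -2.7147°,  Δλ = -2.1372°
a = sin²(Δφ/2) + cos φ₁ cos φ₂ sin²(Δλ/2) = 0.000759
c = 2·arcsin(√a) = 0.055115 rad = 3.1579°
d = R·c = 6371.01 × 0.055115 = 351.1 km

351.1 km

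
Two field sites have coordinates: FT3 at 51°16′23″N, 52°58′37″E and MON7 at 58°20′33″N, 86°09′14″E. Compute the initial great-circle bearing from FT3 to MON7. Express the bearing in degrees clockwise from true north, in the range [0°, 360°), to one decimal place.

56.5°

FT3: φ = +51.27306°, λ = +52.97694°
MON7: φ = +58.34250°, λ = +86.15389°
Δλ = 33.1769°
y = sin Δλ · cos φ₂ = 0.287207
x = cos φ₁ sin φ₂ − sin φ₁ cos φ₂ cos Δλ = 0.189818
θ = atan2(y, x) = 56.5388° → 56.5388° (mod 360°)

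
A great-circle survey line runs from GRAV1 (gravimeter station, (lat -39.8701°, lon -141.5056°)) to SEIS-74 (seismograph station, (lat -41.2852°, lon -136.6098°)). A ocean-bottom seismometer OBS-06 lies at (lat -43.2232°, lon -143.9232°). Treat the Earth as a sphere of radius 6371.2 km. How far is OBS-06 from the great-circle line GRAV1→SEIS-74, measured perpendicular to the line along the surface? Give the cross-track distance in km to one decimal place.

δ₁₃ = central angle GRAV1→OBS-06 = 0.066492 rad  (haversine)
θ₁₃ = bearing GRAV1→OBS-06 = 207.557°,  θ₁₂ = bearing GRAV1→SEIS-74 = 112.416°
dₓₜ = R·arcsin(sin δ₁₃ · sin(θ₁₃ − θ₁₂)) = 6371.2·arcsin(0.06644·sin(95.141°)) = 421.925 km
|dₓₜ| = 421.925 km

421.9 km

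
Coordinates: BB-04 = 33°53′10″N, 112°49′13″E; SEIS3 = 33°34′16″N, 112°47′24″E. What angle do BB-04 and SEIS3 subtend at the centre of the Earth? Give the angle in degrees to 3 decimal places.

BB-04: φ = +33.88611°, λ = +112.82028°
SEIS3: φ = +33.57111°, λ = +112.79000°
Δφ = -0.3150°,  Δλ = -0.0303°
a = sin²(Δφ/2) + cos φ₁ cos φ₂ sin²(Δλ/2) = 0.000008
c = 2·arcsin(√a) = 0.005515 rad = 0.3160°

0.316°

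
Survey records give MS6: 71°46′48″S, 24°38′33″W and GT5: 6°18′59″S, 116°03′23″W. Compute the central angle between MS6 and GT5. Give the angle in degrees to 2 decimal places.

84.44°

MS6: φ = -71.78000°, λ = -24.64250°
GT5: φ = -6.31639°, λ = -116.05639°
Δφ = 65.4636°,  Δλ = -91.4139°
a = sin²(Δφ/2) + cos φ₁ cos φ₂ sin²(Δλ/2) = 0.451583
c = 2·arcsin(√a) = 1.473810 rad = 84.4431°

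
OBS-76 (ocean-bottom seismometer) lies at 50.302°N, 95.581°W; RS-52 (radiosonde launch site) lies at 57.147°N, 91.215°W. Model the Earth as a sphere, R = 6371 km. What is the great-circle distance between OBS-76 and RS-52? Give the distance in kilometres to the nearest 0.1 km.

Δφ = 6.8450°,  Δλ = 4.3660°
a = sin²(Δφ/2) + cos φ₁ cos φ₂ sin²(Δλ/2) = 0.004067
c = 2·arcsin(√a) = 0.127627 rad = 7.3125°
d = R·c = 6371 × 0.127627 = 813.1 km

813.1 km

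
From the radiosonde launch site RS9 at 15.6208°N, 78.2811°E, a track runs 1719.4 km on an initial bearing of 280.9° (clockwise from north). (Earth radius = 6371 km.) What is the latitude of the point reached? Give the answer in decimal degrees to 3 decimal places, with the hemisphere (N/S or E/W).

17.943°N

δ = d/R = 1719.4/6371 = 0.269879 rad
φ₂ = arcsin(sin φ₁ cos δ + cos φ₁ sin δ cos θ)
   = arcsin(0.26927·0.96380 + 0.96306·0.26661·0.18910) = 17.94334°
λ₂ = λ₁ + atan2(sin θ sin δ cos φ₁, cos δ − sin φ₁ sin φ₂) = 62.30778°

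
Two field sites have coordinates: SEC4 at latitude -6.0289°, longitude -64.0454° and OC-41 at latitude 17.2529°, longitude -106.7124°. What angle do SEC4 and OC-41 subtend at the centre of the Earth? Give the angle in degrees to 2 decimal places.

Δφ = 23.2818°,  Δλ = -42.6670°
a = sin²(Δφ/2) + cos φ₁ cos φ₂ sin²(Δλ/2) = 0.166407
c = 2·arcsin(√a) = 0.840373 rad = 48.1498°

48.15°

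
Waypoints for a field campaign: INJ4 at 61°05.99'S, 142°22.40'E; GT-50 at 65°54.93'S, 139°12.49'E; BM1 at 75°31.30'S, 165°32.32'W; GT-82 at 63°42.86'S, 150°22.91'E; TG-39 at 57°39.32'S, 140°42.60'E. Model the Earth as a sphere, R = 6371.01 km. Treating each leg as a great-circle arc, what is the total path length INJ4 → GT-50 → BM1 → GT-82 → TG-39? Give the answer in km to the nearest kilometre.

5660 km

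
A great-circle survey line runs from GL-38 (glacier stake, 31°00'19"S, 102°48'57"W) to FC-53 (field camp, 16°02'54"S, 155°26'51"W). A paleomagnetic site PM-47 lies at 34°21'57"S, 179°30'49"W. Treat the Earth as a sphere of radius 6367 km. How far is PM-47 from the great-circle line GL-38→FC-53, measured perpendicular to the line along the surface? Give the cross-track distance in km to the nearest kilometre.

GL-38: φ = -31.00528°, λ = -102.81583°
FC-53: φ = -16.04833°, λ = -155.44750°
PM-47: φ = -34.36583°, λ = -179.51361°
δ₁₃ = central angle GL-38→PM-47 = 1.100041 rad  (haversine)
θ₁₃ = bearing GL-38→PM-47 = 244.336°,  θ₁₂ = bearing GL-38→FC-53 = 274.753°
dₓₜ = R·arcsin(sin δ₁₃ · sin(θ₁₃ − θ₁₂)) = 6367·arcsin(0.89123·sin(-30.418°)) = -2980.654 km
|dₓₜ| = 2980.654 km

2981 km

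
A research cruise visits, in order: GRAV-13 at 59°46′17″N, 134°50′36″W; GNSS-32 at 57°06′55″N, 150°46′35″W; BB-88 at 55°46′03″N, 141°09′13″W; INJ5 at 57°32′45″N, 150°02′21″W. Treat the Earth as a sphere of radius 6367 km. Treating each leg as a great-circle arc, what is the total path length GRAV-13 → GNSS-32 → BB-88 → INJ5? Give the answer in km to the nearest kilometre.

GRAV-13: φ = +59.77139°, λ = -134.84333°
GNSS-32: φ = +57.11528°, λ = -150.77639°
BB-88: φ = +55.76750°, λ = -141.15361°
INJ5: φ = +57.54583°, λ = -150.03917°
GRAV-13→GNSS-32: c = 0.152302 rad, d = 969.71 km
GNSS-32→BB-88: c = 0.095685 rad, d = 609.22 km
BB-88→INJ5: c = 0.090635 rad, d = 577.07 km
Total = 969.71 + 609.22 + 577.07 = 2156.00 km

2156 km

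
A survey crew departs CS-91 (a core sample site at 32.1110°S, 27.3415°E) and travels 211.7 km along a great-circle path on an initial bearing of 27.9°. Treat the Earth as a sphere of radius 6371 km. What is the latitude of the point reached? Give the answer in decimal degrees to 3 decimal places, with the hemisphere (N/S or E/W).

δ = d/R = 211.7/6371 = 0.033229 rad
φ₂ = arcsin(sin φ₁ cos δ + cos φ₁ sin δ cos θ)
   = arcsin(-0.53156·0.99945 + 0.84702·0.03322·0.88377) = -30.42423°
λ₂ = λ₁ + atan2(sin θ sin δ cos φ₁, cos δ − sin φ₁ sin φ₂) = 28.37450°

30.424°S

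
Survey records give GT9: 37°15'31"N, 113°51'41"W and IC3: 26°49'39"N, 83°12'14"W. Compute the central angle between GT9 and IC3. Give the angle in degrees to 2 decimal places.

GT9: φ = +37.25861°, λ = -113.86139°
IC3: φ = +26.82750°, λ = -83.20389°
Δφ = -10.4311°,  Δλ = 30.6575°
a = sin²(Δφ/2) + cos φ₁ cos φ₂ sin²(Δλ/2) = 0.057899
c = 2·arcsin(√a) = 0.486012 rad = 27.8464°

27.85°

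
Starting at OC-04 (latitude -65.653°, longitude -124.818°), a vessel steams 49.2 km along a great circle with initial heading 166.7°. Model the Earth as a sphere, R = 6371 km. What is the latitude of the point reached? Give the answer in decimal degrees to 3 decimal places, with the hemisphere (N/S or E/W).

66.083°S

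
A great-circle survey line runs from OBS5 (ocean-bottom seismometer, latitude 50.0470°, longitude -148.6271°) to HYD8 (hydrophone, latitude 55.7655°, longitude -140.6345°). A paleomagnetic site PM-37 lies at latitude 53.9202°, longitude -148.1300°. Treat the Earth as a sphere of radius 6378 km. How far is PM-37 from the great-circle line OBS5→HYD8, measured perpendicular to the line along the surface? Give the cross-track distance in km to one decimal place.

233.3 km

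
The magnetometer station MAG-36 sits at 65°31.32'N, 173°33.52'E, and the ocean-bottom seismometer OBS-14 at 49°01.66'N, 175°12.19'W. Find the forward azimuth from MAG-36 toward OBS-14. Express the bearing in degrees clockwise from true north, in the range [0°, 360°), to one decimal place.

154.9°

MAG-36: φ = +65.52200°, λ = +173.55867°
OBS-14: φ = +49.02767°, λ = -175.20317°
Δλ = 11.2382°
y = sin Δλ · cos φ₂ = 0.127787
x = cos φ₁ sin φ₂ − sin φ₁ cos φ₂ cos Δλ = -0.272478
θ = atan2(y, x) = 154.8743° → 154.8743° (mod 360°)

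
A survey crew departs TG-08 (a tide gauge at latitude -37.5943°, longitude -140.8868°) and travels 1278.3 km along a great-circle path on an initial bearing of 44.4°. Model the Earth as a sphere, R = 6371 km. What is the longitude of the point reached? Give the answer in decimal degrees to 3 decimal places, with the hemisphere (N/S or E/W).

131.712°W

δ = d/R = 1278.3/6371 = 0.200644 rad
φ₂ = arcsin(sin φ₁ cos δ + cos φ₁ sin δ cos θ)
   = arcsin(-0.61007·0.97994 + 0.79235·0.19930·0.71447) = -29.01255°
λ₂ = λ₁ + atan2(sin θ sin δ cos φ₁, cos δ − sin φ₁ sin φ₂) = -131.71171°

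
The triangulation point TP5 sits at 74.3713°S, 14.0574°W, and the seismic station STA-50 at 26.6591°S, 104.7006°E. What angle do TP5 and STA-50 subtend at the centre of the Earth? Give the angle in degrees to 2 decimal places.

71.56°

Δφ = 47.7122°,  Δλ = 118.7580°
a = sin²(Δφ/2) + cos φ₁ cos φ₂ sin²(Δλ/2) = 0.341871
c = 2·arcsin(√a) = 1.249013 rad = 71.5632°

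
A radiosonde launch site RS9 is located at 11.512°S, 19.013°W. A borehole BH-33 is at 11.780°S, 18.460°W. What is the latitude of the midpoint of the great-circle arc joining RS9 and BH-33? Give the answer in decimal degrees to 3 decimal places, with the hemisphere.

11.646°S

Bx = cos φ₂ cos Δλ = 0.978893,  By = cos φ₂ sin Δλ = 0.009448
φₘ = atan2(sin φ₁ + sin φ₂, √((cos φ₁ + Bx)² + By²)) = -11.64613°
λₘ = λ₁ + atan2(By, cos φ₁ + Bx) = -18.73663°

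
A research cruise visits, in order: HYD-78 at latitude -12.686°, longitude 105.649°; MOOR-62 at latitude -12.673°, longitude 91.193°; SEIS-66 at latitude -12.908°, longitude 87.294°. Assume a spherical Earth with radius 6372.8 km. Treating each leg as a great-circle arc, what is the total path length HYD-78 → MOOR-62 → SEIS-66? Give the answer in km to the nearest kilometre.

1992 km

HYD-78→MOOR-62: c = 0.246120 rad, d = 1568.48 km
MOOR-62→SEIS-66: c = 0.066488 rad, d = 423.71 km
Total = 1568.48 + 423.71 = 1992.19 km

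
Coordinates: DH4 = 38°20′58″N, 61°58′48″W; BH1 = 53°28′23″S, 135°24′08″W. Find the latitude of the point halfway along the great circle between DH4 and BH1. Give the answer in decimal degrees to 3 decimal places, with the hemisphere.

DH4: φ = +38.34944°, λ = -61.98000°
BH1: φ = -53.47306°, λ = -135.40222°
Bx = cos φ₂ cos Δλ = 0.169821,  By = cos φ₂ sin Δλ = -0.570460
φₘ = atan2(sin φ₁ + sin φ₂, √((cos φ₁ + Bx)² + By²)) = -9.35467°
λₘ = λ₁ + atan2(By, cos φ₁ + Bx) = -92.85638°

9.355°S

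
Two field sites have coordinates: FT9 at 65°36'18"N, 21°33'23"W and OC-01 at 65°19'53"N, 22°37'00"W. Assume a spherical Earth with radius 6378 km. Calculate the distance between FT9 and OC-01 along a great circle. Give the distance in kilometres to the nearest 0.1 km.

57.7 km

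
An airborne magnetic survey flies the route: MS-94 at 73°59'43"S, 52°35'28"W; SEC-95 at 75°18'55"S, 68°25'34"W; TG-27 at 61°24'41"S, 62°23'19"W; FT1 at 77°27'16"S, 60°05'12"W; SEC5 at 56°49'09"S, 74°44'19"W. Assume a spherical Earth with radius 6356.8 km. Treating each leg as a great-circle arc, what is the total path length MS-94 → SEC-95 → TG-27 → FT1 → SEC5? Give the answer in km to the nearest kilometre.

MS-94: φ = -73.99528°, λ = -52.59111°
SEC-95: φ = -75.31528°, λ = -68.42611°
TG-27: φ = -61.41139°, λ = -62.38861°
FT1: φ = -77.45444°, λ = -60.08667°
SEC5: φ = -56.81917°, λ = -74.73861°
MS-94→SEC-95: c = 0.076409 rad, d = 485.72 km
SEC-95→TG-27: c = 0.245453 rad, d = 1560.30 km
TG-27→FT1: c = 0.280307 rad, d = 1781.86 km
FT1→SEC5: c = 0.370968 rad, d = 2358.17 km
Total = 485.72 + 1560.30 + 1781.86 + 2358.17 = 6186.04 km

6186 km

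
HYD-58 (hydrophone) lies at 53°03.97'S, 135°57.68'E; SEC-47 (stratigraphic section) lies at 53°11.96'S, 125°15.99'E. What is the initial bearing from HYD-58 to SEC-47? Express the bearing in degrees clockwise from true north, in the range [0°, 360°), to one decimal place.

HYD-58: φ = -53.06617°, λ = +135.96133°
SEC-47: φ = -53.19933°, λ = +125.26650°
Δλ = -10.6948°
y = sin Δλ · cos φ₂ = -0.111167
x = cos φ₁ sin φ₂ − sin φ₁ cos φ₂ cos Δλ = -0.010642
θ = atan2(y, x) = -95.4680° → 264.5320° (mod 360°)

264.5°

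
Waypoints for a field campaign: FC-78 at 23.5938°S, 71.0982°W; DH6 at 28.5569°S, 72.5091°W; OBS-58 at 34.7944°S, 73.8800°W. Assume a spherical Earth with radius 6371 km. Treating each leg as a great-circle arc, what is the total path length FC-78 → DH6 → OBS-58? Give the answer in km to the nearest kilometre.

FC-78→DH6: c = 0.089399 rad, d = 569.56 km
DH6→OBS-58: c = 0.110749 rad, d = 705.58 km
Total = 569.56 + 705.58 = 1275.14 km

1275 km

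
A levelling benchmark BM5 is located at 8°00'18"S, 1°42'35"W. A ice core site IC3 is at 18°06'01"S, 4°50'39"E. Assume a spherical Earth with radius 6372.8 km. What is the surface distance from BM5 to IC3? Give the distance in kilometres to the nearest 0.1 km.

1328.0 km

BM5: φ = -8.00500°, λ = -1.70972°
IC3: φ = -18.10028°, λ = +4.84417°
Δφ = -10.0953°,  Δλ = 6.5539°
a = sin²(Δφ/2) + cos φ₁ cos φ₂ sin²(Δλ/2) = 0.010817
c = 2·arcsin(√a) = 0.208384 rad = 11.9395°
d = R·c = 6372.8 × 0.208384 = 1328.0 km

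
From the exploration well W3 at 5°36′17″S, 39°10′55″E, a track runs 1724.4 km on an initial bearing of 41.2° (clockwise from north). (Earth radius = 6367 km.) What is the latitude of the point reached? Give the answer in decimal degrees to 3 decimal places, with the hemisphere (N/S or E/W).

W3: φ = -5.60472°, λ = +39.18194°
δ = d/R = 1724.4/6367 = 0.270834 rad
φ₂ = arcsin(sin φ₁ cos δ + cos φ₁ sin δ cos θ)
   = arcsin(-0.09766·0.96355 + 0.99522·0.26754·0.75241) = 6.09805°
λ₂ = λ₁ + atan2(sin θ sin δ cos φ₁, cos δ − sin φ₁ sin φ₂) = 49.39013°

6.098°N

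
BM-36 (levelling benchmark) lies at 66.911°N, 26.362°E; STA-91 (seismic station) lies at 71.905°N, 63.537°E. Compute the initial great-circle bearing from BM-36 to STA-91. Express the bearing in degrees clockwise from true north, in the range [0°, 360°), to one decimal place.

52.3°

Δλ = 37.1750°
y = sin Δλ · cos φ₂ = 0.187677
x = cos φ₁ sin φ₂ − sin φ₁ cos φ₂ cos Δλ = 0.145110
θ = atan2(y, x) = 52.2890° → 52.2890° (mod 360°)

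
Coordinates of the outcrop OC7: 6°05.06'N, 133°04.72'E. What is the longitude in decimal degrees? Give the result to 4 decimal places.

133.0787°E

133° + 4.72′/60 = 133 + 0.07867 = 133.0787°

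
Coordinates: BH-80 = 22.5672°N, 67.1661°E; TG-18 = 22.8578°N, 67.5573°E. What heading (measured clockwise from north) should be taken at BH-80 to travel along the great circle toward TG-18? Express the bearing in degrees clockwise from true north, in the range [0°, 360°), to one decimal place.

Δλ = 0.3912°
y = sin Δλ · cos φ₂ = 0.006292
x = cos φ₁ sin φ₂ − sin φ₁ cos φ₂ cos Δλ = 0.005080
θ = atan2(y, x) = 51.0805° → 51.0805° (mod 360°)

51.1°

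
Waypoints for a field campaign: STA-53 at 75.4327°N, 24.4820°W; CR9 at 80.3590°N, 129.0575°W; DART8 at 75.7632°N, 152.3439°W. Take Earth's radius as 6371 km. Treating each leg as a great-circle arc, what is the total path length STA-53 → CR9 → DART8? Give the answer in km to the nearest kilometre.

2881 km

STA-53→CR9: c = 0.337507 rad, d = 2150.26 km
CR9→DART8: c = 0.114696 rad, d = 730.73 km
Total = 2150.26 + 730.73 = 2880.99 km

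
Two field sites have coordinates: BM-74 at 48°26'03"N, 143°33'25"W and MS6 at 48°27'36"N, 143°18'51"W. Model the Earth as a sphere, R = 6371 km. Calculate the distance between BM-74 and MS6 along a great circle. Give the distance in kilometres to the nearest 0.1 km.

BM-74: φ = +48.43417°, λ = -143.55694°
MS6: φ = +48.46000°, λ = -143.31417°
Δφ = 0.0258°,  Δλ = 0.2428°
a = sin²(Δφ/2) + cos φ₁ cos φ₂ sin²(Δλ/2) = 0.000002
c = 2·arcsin(√a) = 0.002847 rad = 0.1631°
d = R·c = 6371 × 0.002847 = 18.1 km

18.1 km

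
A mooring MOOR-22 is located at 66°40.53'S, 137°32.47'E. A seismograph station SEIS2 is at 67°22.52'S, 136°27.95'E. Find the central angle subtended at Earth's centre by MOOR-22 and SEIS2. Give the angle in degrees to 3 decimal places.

0.816°

MOOR-22: φ = -66.67550°, λ = +137.54117°
SEIS2: φ = -67.37533°, λ = +136.46583°
Δφ = -0.6998°,  Δλ = -1.0753°
a = sin²(Δφ/2) + cos φ₁ cos φ₂ sin²(Δλ/2) = 0.000051
c = 2·arcsin(√a) = 0.014242 rad = 0.8160°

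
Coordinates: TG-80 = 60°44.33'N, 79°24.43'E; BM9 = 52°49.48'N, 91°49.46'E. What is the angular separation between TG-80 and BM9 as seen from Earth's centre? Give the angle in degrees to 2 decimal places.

10.40°

TG-80: φ = +60.73883°, λ = +79.40717°
BM9: φ = +52.82467°, λ = +91.82433°
Δφ = -7.9142°,  Δλ = 12.4172°
a = sin²(Δφ/2) + cos φ₁ cos φ₂ sin²(Δλ/2) = 0.008217
c = 2·arcsin(√a) = 0.181542 rad = 10.4016°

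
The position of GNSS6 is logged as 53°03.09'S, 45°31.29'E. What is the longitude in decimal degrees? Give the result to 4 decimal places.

45° + 31.29′/60 = 45 + 0.52150 = 45.5215°

45.5215°E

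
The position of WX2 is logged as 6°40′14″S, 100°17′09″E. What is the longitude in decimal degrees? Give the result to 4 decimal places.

100.2858°E

100° + 17′/60 + 9″/3600 = 100 + 0.28333 + 0.00250 = 100.2858°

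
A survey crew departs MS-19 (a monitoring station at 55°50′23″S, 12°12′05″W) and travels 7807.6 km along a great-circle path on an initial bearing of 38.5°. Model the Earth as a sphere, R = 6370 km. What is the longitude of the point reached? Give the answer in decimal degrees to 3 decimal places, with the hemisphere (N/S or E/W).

MS-19: φ = -55.83972°, λ = -12.20139°
δ = d/R = 7807.6/6370 = 1.225683 rad
φ₂ = arcsin(sin φ₁ cos δ + cos φ₁ sin δ cos θ)
   = arcsin(-0.82747·0.33830 + 0.56151·0.94104·0.78261) = 7.67741°
λ₂ = λ₁ + atan2(sin θ sin δ cos φ₁, cos δ − sin φ₁ sin φ₂) = 24.03429°

24.034°E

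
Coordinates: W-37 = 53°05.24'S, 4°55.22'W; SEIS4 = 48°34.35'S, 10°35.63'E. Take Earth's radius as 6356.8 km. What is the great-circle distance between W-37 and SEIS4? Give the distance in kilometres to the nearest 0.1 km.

W-37: φ = -53.08733°, λ = -4.92033°
SEIS4: φ = -48.57250°, λ = +10.59383°
Δφ = 4.5148°,  Δλ = 15.5142°
a = sin²(Δφ/2) + cos φ₁ cos φ₂ sin²(Δλ/2) = 0.008791
c = 2·arcsin(√a) = 0.187799 rad = 10.7601°
d = R·c = 6356.8 × 0.187799 = 1193.8 km

1193.8 km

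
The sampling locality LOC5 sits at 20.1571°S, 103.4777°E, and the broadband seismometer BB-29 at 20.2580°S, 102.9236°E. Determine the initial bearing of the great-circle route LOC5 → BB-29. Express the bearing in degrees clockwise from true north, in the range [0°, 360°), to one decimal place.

Δλ = -0.5541°
y = sin Δλ · cos φ₂ = -0.009073
x = cos φ₁ sin φ₂ − sin φ₁ cos φ₂ cos Δλ = -0.001776
θ = atan2(y, x) = -101.0769° → 258.9231° (mod 360°)

258.9°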